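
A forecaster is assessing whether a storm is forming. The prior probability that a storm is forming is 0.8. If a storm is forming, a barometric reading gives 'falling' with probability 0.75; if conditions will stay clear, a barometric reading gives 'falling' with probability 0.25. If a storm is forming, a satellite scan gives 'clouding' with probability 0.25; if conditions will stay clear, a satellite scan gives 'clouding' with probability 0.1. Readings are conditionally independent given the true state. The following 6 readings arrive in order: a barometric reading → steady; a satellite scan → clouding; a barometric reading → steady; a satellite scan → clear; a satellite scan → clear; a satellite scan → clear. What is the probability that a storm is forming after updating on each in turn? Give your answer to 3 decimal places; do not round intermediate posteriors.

0.391

After a barometric reading='steady': P(storm) = 0.25·0.8000 / (0.25·0.8000 + 0.75·0.2000) ≈ 0.5714
After a satellite scan='clouding': P(storm) = 0.25·0.5714 / (0.25·0.5714 + 0.1·0.4286) ≈ 0.7692
After a barometric reading='steady': P(storm) = 0.25·0.7692 / (0.25·0.7692 + 0.75·0.2308) ≈ 0.5263
After a satellite scan='clear': P(storm) = 0.75·0.5263 / (0.75·0.5263 + 0.9·0.4737) ≈ 0.4808
After a satellite scan='clear': P(storm) = 0.75·0.4808 / (0.75·0.4808 + 0.9·0.5192) ≈ 0.4355
After a satellite scan='clear': P(storm) = 0.75·0.4355 / (0.75·0.4355 + 0.9·0.5645) ≈ 0.3914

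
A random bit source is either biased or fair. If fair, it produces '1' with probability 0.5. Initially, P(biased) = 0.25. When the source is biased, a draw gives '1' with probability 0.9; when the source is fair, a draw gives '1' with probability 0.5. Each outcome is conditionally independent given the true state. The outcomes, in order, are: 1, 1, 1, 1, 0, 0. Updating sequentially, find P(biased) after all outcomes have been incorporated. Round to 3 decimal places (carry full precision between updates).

0.123

After '1': P(biased) = 0.9·0.2500 / (0.9·0.2500 + 0.5·0.7500) ≈ 0.3750
After '1': P(biased) = 0.9·0.3750 / (0.9·0.3750 + 0.5·0.6250) ≈ 0.5192
After '1': P(biased) = 0.9·0.5192 / (0.9·0.5192 + 0.5·0.4808) ≈ 0.6603
After '1': P(biased) = 0.9·0.6603 / (0.9·0.6603 + 0.5·0.3397) ≈ 0.7777
After '0': P(biased) = 0.1·0.7777 / (0.1·0.7777 + 0.5·0.2223) ≈ 0.4117
After '0': P(biased) = 0.1·0.4117 / (0.1·0.4117 + 0.5·0.5883) ≈ 0.1228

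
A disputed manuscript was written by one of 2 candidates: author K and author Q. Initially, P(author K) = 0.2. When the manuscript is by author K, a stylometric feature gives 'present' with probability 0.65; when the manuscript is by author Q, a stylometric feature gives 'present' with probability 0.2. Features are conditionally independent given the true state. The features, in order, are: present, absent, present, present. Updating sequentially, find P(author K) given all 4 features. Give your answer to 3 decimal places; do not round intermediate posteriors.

0.790

Each posterior becomes the prior for the next update.
After 'present': P(author K) = 0.65·0.2000 / (0.65·0.2000 + 0.2·0.8000) ≈ 0.4483
After 'absent': P(author K) = 0.35·0.4483 / (0.35·0.4483 + 0.8·0.5517) ≈ 0.2622
After 'present': P(author K) = 0.65·0.2622 / (0.65·0.2622 + 0.2·0.7378) ≈ 0.5360
After 'present': P(author K) = 0.65·0.5360 / (0.65·0.5360 + 0.2·0.4640) ≈ 0.7897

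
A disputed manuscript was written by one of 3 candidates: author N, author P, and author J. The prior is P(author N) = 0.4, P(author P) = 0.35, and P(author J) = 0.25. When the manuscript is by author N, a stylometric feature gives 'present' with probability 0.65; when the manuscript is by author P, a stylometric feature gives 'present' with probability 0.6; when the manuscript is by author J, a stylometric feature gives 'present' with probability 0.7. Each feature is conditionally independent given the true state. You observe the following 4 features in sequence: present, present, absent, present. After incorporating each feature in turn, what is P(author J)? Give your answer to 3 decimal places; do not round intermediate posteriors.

0.272

Apply Bayes' rule sequentially, carrying P(author J) forward.
After 'present': normaliser = 0.65·0.4000 + 0.6·0.3500 + 0.7·0.2500; P(author N) ≈ 0.4031, P(author P) ≈ 0.3256, P(author J) ≈ 0.2713
After 'present': normaliser = 0.65·0.4031 + 0.6·0.3256 + 0.7·0.2713; P(author N) ≈ 0.4048, P(author P) ≈ 0.3018, P(author J) ≈ 0.2934
After 'absent': normaliser = 0.35·0.4048 + 0.4·0.3018 + 0.3·0.2934; P(author N) ≈ 0.4043, P(author P) ≈ 0.3445, P(author J) ≈ 0.2512
After 'present': normaliser = 0.65·0.4043 + 0.6·0.3445 + 0.7·0.2512; P(author N) ≈ 0.4072, P(author P) ≈ 0.3203, P(author J) ≈ 0.2725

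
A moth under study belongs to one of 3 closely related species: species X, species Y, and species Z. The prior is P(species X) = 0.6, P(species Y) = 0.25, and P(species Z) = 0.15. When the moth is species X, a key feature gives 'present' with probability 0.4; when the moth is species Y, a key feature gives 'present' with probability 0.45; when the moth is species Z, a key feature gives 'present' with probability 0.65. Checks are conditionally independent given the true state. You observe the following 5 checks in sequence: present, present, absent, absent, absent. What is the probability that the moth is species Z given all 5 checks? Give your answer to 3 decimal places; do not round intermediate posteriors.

After 'present': normaliser = 0.4·0.6000 + 0.45·0.2500 + 0.65·0.1500; P(species X) ≈ 0.5333, P(species Y) ≈ 0.2500, P(species Z) ≈ 0.2167
After 'present': normaliser = 0.4·0.5333 + 0.45·0.2500 + 0.65·0.2167; P(species X) ≈ 0.4571, P(species Y) ≈ 0.2411, P(species Z) ≈ 0.3018
After 'absent': normaliser = 0.6·0.4571 + 0.55·0.2411 + 0.35·0.3018; P(species X) ≈ 0.5352, P(species Y) ≈ 0.2587, P(species Z) ≈ 0.2061
After 'absent': normaliser = 0.6·0.5352 + 0.55·0.2587 + 0.35·0.2061; P(species X) ≈ 0.5996, P(species Y) ≈ 0.2657, P(species Z) ≈ 0.1347
After 'absent': normaliser = 0.6·0.5996 + 0.55·0.2657 + 0.35·0.1347; P(species X) ≈ 0.6505, P(species Y) ≈ 0.2642, P(species Z) ≈ 0.0852

0.085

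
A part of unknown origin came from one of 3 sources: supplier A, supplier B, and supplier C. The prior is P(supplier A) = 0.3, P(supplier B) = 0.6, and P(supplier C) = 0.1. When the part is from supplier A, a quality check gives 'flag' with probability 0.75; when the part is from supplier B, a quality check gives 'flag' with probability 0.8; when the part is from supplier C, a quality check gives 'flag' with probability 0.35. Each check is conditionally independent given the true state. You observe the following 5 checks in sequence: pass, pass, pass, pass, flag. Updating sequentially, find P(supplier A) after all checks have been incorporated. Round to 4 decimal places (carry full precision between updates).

0.1113

Each posterior becomes the prior for the next update.
After 'pass': normaliser = 0.25·0.3000 + 0.2·0.6000 + 0.65·0.1000; P(supplier A) ≈ 0.2885, P(supplier B) ≈ 0.4615, P(supplier C) ≈ 0.2500
After 'pass': normaliser = 0.25·0.2885 + 0.2·0.4615 + 0.65·0.2500; P(supplier A) ≈ 0.2206, P(supplier B) ≈ 0.2824, P(supplier C) ≈ 0.4971
After 'pass': normaliser = 0.25·0.2206 + 0.2·0.2824 + 0.65·0.4971; P(supplier A) ≈ 0.1269, P(supplier B) ≈ 0.1299, P(supplier C) ≈ 0.7432
After 'pass': normaliser = 0.25·0.1269 + 0.2·0.1299 + 0.65·0.7432; P(supplier A) ≈ 0.0586, P(supplier B) ≈ 0.0480, P(supplier C) ≈ 0.8933
After 'flag': normaliser = 0.75·0.0586 + 0.8·0.0480 + 0.35·0.8933; P(supplier A) ≈ 0.1113, P(supplier B) ≈ 0.0973, P(supplier C) ≈ 0.7914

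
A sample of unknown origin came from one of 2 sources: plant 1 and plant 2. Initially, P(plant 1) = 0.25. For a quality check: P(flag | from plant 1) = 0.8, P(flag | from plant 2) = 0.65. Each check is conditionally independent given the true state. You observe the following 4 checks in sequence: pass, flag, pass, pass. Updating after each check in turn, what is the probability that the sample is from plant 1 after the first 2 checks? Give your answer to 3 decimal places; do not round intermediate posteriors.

After 'pass': P(plant 1) = 0.2·0.2500 / (0.2·0.2500 + 0.35·0.7500) ≈ 0.1600
After 'flag': P(plant 1) = 0.8·0.1600 / (0.8·0.1600 + 0.65·0.8400) ≈ 0.1899

0.190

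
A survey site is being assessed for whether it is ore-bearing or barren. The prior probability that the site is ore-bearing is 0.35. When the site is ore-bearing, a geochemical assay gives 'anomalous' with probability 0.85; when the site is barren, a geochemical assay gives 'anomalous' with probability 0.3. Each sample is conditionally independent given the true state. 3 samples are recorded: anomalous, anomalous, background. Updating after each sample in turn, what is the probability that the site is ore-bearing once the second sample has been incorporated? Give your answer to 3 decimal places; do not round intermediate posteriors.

0.812

After 'anomalous': P(ore) = 0.85·0.3500 / (0.85·0.3500 + 0.3·0.6500) ≈ 0.6041
After 'anomalous': P(ore) = 0.85·0.6041 / (0.85·0.6041 + 0.3·0.3959) ≈ 0.8121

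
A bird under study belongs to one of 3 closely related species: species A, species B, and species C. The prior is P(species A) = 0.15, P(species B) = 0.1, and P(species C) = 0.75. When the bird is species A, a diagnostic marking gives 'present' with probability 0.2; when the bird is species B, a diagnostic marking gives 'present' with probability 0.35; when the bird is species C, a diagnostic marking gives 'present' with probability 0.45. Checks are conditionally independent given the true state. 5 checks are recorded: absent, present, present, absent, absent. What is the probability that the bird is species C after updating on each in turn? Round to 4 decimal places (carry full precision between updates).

After 'absent': normaliser = 0.8·0.1500 + 0.65·0.1000 + 0.55·0.7500; P(species A) ≈ 0.2008, P(species B) ≈ 0.1088, P(species C) ≈ 0.6904
After 'present': normaliser = 0.2·0.2008 + 0.35·0.1088 + 0.45·0.6904; P(species A) ≈ 0.1033, P(species B) ≈ 0.0979, P(species C) ≈ 0.7988
After 'present': normaliser = 0.2·0.1033 + 0.35·0.0979 + 0.45·0.7988; P(species A) ≈ 0.0498, P(species B) ≈ 0.0827, P(species C) ≈ 0.8675
After 'absent': normaliser = 0.8·0.0498 + 0.65·0.0827 + 0.55·0.8675; P(species A) ≈ 0.0699, P(species B) ≈ 0.0942, P(species C) ≈ 0.8360
After 'absent': normaliser = 0.8·0.0699 + 0.65·0.0942 + 0.55·0.8360; P(species A) ≈ 0.0969, P(species B) ≈ 0.1061, P(species C) ≈ 0.7970

0.7970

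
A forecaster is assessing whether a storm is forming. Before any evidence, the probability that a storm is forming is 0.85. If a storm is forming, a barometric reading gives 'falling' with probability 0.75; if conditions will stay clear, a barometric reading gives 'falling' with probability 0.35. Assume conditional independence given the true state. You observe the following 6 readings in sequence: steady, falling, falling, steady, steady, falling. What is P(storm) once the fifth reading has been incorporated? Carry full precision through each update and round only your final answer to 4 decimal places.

0.5968

After 'steady': P(storm) = 0.25·0.8500 / (0.25·0.8500 + 0.65·0.1500) ≈ 0.6855
After 'falling': P(storm) = 0.75·0.6855 / (0.75·0.6855 + 0.35·0.3145) ≈ 0.8236
After 'falling': P(storm) = 0.75·0.8236 / (0.75·0.8236 + 0.35·0.1764) ≈ 0.9092
After 'steady': P(storm) = 0.25·0.9092 / (0.25·0.9092 + 0.65·0.0908) ≈ 0.7938
After 'steady': P(storm) = 0.25·0.7938 / (0.25·0.7938 + 0.65·0.2062) ≈ 0.5968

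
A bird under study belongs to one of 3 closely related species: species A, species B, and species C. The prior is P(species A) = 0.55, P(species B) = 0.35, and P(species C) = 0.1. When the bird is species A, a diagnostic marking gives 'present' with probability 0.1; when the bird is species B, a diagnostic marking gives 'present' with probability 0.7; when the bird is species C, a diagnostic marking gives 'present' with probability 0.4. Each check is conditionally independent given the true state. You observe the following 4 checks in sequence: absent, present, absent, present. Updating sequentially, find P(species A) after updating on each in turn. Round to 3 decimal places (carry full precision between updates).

Apply Bayes' rule sequentially, carrying P(species A) forward.
After 'absent': normaliser = 0.9·0.5500 + 0.3·0.3500 + 0.6·0.1000; P(species A) ≈ 0.7500, P(species B) ≈ 0.1591, P(species C) ≈ 0.0909
After 'present': normaliser = 0.1·0.7500 + 0.7·0.1591 + 0.4·0.0909; P(species A) ≈ 0.3367, P(species B) ≈ 0.5000, P(species C) ≈ 0.1633
After 'absent': normaliser = 0.9·0.3367 + 0.3·0.5000 + 0.6·0.1633; P(species A) ≈ 0.5500, P(species B) ≈ 0.2722, P(species C) ≈ 0.1778
After 'present': normaliser = 0.1·0.5500 + 0.7·0.2722 + 0.4·0.1778; P(species A) ≈ 0.1737, P(species B) ≈ 0.6018, P(species C) ≈ 0.2246

0.174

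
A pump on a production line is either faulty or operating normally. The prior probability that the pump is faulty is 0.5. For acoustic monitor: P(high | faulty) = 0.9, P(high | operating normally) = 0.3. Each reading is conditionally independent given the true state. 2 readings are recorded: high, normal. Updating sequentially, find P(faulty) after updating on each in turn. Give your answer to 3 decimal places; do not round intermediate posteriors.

After 'high': P(faulty) = 0.9·0.5000 / (0.9·0.5000 + 0.3·0.5000) ≈ 0.7500
After 'normal': P(faulty) = 0.1·0.7500 / (0.1·0.7500 + 0.7·0.2500) ≈ 0.3000

0.300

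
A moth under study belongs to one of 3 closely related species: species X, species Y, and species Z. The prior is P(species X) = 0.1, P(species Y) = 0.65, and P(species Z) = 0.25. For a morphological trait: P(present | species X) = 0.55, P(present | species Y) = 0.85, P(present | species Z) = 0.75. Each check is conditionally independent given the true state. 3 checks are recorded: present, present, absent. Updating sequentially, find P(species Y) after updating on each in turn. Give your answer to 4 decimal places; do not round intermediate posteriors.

0.5909

After 'present': normaliser = 0.55·0.1000 + 0.85·0.6500 + 0.75·0.2500; P(species X) ≈ 0.0692, P(species Y) ≈ 0.6950, P(species Z) ≈ 0.2358
After 'present': normaliser = 0.55·0.0692 + 0.85·0.6950 + 0.75·0.2358; P(species X) ≈ 0.0472, P(species Y) ≈ 0.7332, P(species Z) ≈ 0.2196
After 'absent': normaliser = 0.45·0.0472 + 0.15·0.7332 + 0.25·0.2196; P(species X) ≈ 0.1142, P(species Y) ≈ 0.5909, P(species Z) ≈ 0.2949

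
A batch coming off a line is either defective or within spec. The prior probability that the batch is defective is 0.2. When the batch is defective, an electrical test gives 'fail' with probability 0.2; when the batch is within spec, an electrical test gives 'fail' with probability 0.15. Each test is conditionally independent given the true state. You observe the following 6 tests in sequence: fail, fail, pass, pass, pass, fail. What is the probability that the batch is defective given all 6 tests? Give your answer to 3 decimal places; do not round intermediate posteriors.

After 'fail': P(defective) = 0.2·0.2000 / (0.2·0.2000 + 0.15·0.8000) ≈ 0.2500
After 'fail': P(defective) = 0.2·0.2500 / (0.2·0.2500 + 0.15·0.7500) ≈ 0.3077
After 'pass': P(defective) = 0.8·0.3077 / (0.8·0.3077 + 0.85·0.6923) ≈ 0.2949
After 'pass': P(defective) = 0.8·0.2949 / (0.8·0.2949 + 0.85·0.7051) ≈ 0.2825
After 'pass': P(defective) = 0.8·0.2825 / (0.8·0.2825 + 0.85·0.7175) ≈ 0.2704
After 'fail': P(defective) = 0.2·0.2704 / (0.2·0.2704 + 0.15·0.7296) ≈ 0.3307

0.331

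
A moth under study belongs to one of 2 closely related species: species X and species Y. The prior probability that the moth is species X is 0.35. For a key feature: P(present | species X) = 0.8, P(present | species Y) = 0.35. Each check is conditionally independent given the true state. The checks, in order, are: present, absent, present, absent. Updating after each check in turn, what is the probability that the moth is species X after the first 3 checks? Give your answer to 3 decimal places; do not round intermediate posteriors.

0.464

Each posterior becomes the prior for the next update.
After 'present': P(species X) = 0.8·0.3500 / (0.8·0.3500 + 0.35·0.6500) ≈ 0.5517
After 'absent': P(species X) = 0.2·0.5517 / (0.2·0.5517 + 0.65·0.4483) ≈ 0.2747
After 'present': P(species X) = 0.8·0.2747 / (0.8·0.2747 + 0.35·0.7253) ≈ 0.4640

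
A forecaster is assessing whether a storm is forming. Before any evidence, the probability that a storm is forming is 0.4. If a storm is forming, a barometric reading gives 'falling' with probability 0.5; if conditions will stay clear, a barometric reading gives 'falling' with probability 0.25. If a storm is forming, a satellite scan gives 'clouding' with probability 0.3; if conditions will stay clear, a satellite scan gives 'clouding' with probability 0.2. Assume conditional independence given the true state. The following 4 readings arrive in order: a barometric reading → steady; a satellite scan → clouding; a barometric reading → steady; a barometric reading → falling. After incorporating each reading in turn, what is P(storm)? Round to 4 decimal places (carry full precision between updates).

Each posterior becomes the prior for the next update.
After a barometric reading='steady': P(storm) = 0.5·0.4000 / (0.5·0.4000 + 0.75·0.6000) ≈ 0.3077
After a satellite scan='clouding': P(storm) = 0.3·0.3077 / (0.3·0.3077 + 0.2·0.6923) ≈ 0.4000
After a barometric reading='steady': P(storm) = 0.5·0.4000 / (0.5·0.4000 + 0.75·0.6000) ≈ 0.3077
After a barometric reading='falling': P(storm) = 0.5·0.3077 / (0.5·0.3077 + 0.25·0.6923) ≈ 0.4706

0.4706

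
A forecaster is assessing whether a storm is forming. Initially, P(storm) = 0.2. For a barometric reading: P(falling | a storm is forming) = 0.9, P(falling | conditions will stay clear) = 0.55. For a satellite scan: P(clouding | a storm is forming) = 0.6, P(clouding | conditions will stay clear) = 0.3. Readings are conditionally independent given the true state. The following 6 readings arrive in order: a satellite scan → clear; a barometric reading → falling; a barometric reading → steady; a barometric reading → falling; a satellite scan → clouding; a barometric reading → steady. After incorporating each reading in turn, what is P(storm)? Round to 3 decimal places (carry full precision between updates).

Each posterior becomes the prior for the next update.
After a satellite scan='clear': P(storm) = 0.4·0.2000 / (0.4·0.2000 + 0.7·0.8000) ≈ 0.1250
After a barometric reading='falling': P(storm) = 0.9·0.1250 / (0.9·0.1250 + 0.55·0.8750) ≈ 0.1895
After a barometric reading='steady': P(storm) = 0.1·0.1895 / (0.1·0.1895 + 0.45·0.8105) ≈ 0.0494
After a barometric reading='falling': P(storm) = 0.9·0.0494 / (0.9·0.0494 + 0.55·0.9506) ≈ 0.0783
After a satellite scan='clouding': P(storm) = 0.6·0.0783 / (0.6·0.0783 + 0.3·0.9217) ≈ 0.1453
After a barometric reading='steady': P(storm) = 0.1·0.1453 / (0.1·0.1453 + 0.45·0.8547) ≈ 0.0364

0.036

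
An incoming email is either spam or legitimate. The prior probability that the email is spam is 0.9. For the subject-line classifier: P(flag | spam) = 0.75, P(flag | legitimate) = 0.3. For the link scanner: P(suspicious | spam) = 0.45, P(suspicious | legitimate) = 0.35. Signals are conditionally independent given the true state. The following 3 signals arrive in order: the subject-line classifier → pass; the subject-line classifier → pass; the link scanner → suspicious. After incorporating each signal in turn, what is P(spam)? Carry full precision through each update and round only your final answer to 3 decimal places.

Apply Bayes' rule sequentially, carrying P(spam) forward.
After the subject-line classifier='pass': P(spam) = 0.25·0.9000 / (0.25·0.9000 + 0.7·0.1000) ≈ 0.7627
After the subject-line classifier='pass': P(spam) = 0.25·0.7627 / (0.25·0.7627 + 0.7·0.2373) ≈ 0.5344
After the link scanner='suspicious': P(spam) = 0.45·0.5344 / (0.45·0.5344 + 0.35·0.4656) ≈ 0.5961

0.596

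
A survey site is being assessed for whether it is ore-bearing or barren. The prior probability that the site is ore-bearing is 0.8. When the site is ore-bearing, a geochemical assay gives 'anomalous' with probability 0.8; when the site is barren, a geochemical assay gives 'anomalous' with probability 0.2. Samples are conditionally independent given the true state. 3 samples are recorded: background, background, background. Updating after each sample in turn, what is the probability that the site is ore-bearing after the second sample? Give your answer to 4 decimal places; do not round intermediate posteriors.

Apply Bayes' rule sequentially, carrying P(ore) forward.
After 'background': P(ore) = 0.2·0.8000 / (0.2·0.8000 + 0.8·0.2000) ≈ 0.5000
After 'background': P(ore) = 0.2·0.5000 / (0.2·0.5000 + 0.8·0.5000) ≈ 0.2000

0.2000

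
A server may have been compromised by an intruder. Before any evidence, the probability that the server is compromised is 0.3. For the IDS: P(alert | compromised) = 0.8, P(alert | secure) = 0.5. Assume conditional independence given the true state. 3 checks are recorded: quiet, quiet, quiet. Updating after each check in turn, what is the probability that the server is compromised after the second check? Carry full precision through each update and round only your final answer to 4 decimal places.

0.0642

After 'quiet': P(compromised) = 0.2·0.3000 / (0.2·0.3000 + 0.5·0.7000) ≈ 0.1463
After 'quiet': P(compromised) = 0.2·0.1463 / (0.2·0.1463 + 0.5·0.8537) ≈ 0.0642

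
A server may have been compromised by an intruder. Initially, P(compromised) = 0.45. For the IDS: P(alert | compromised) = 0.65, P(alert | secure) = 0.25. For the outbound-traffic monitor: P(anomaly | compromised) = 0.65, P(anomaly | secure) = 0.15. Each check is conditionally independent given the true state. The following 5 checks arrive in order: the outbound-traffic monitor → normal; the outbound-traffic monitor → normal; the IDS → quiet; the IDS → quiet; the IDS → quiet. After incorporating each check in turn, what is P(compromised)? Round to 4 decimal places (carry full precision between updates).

0.0139

After the outbound-traffic monitor='normal': P(compromised) = 0.35·0.4500 / (0.35·0.4500 + 0.85·0.5500) ≈ 0.2520
After the outbound-traffic monitor='normal': P(compromised) = 0.35·0.2520 / (0.35·0.2520 + 0.85·0.7480) ≈ 0.1218
After the IDS='quiet': P(compromised) = 0.35·0.1218 / (0.35·0.1218 + 0.75·0.8782) ≈ 0.0608
After the IDS='quiet': P(compromised) = 0.35·0.0608 / (0.35·0.0608 + 0.75·0.9392) ≈ 0.0293
After the IDS='quiet': P(compromised) = 0.35·0.0293 / (0.35·0.0293 + 0.75·0.9707) ≈ 0.0139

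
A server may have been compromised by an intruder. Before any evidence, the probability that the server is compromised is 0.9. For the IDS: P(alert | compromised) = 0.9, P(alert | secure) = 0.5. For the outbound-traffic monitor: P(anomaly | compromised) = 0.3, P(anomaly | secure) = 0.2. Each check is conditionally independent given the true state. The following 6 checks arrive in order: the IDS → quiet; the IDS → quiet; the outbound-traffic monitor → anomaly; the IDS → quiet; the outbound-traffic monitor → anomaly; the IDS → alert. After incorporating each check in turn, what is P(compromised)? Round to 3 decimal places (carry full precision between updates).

After the IDS='quiet': P(compromised) = 0.1·0.9000 / (0.1·0.9000 + 0.5·0.1000) ≈ 0.6429
After the IDS='quiet': P(compromised) = 0.1·0.6429 / (0.1·0.6429 + 0.5·0.3571) ≈ 0.2647
After the outbound-traffic monitor='anomaly': P(compromised) = 0.3·0.2647 / (0.3·0.2647 + 0.2·0.7353) ≈ 0.3506
After the IDS='quiet': P(compromised) = 0.1·0.3506 / (0.1·0.3506 + 0.5·0.6494) ≈ 0.0975
After the outbound-traffic monitor='anomaly': P(compromised) = 0.3·0.0975 / (0.3·0.0975 + 0.2·0.9025) ≈ 0.1394
After the IDS='alert': P(compromised) = 0.9·0.1394 / (0.9·0.1394 + 0.5·0.8606) ≈ 0.2258

0.226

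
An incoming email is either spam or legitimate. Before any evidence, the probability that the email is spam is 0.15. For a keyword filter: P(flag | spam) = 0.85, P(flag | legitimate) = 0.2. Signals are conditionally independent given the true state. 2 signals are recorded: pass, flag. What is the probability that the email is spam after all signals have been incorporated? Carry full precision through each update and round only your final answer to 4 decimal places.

Apply Bayes' rule sequentially, carrying P(spam) forward.
After 'pass': P(spam) = 0.15·0.1500 / (0.15·0.1500 + 0.8·0.8500) ≈ 0.0320
After 'flag': P(spam) = 0.85·0.0320 / (0.85·0.0320 + 0.2·0.9680) ≈ 0.1233

0.1233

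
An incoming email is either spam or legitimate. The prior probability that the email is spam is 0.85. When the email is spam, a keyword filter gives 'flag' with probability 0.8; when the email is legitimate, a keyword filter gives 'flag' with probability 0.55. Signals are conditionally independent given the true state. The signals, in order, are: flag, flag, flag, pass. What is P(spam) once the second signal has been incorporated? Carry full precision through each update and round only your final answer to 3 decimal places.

0.923

After 'flag': P(spam) = 0.8·0.8500 / (0.8·0.8500 + 0.55·0.1500) ≈ 0.8918
After 'flag': P(spam) = 0.8·0.8918 / (0.8·0.8918 + 0.55·0.1082) ≈ 0.9230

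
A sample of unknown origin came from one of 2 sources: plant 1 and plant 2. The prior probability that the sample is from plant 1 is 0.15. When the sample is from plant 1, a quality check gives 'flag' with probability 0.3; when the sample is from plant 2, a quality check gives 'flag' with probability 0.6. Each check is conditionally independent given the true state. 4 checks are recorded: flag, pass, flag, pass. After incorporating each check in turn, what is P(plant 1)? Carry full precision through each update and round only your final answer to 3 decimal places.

0.119

After 'flag': P(plant 1) = 0.3·0.1500 / (0.3·0.1500 + 0.6·0.8500) ≈ 0.0811
After 'pass': P(plant 1) = 0.7·0.0811 / (0.7·0.0811 + 0.4·0.9189) ≈ 0.1338
After 'flag': P(plant 1) = 0.3·0.1338 / (0.3·0.1338 + 0.6·0.8662) ≈ 0.0717
After 'pass': P(plant 1) = 0.7·0.0717 / (0.7·0.0717 + 0.4·0.9283) ≈ 0.1190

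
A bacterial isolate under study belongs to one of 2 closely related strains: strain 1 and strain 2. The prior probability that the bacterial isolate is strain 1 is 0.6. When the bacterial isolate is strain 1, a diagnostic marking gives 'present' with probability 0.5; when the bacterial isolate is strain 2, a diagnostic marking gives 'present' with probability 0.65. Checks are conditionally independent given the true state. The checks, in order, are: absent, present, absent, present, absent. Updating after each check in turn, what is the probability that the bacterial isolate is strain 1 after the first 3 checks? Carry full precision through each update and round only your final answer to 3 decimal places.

0.702

After 'absent': P(strain 1) = 0.5·0.6000 / (0.5·0.6000 + 0.35·0.4000) ≈ 0.6818
After 'present': P(strain 1) = 0.5·0.6818 / (0.5·0.6818 + 0.65·0.3182) ≈ 0.6224
After 'absent': P(strain 1) = 0.5·0.6224 / (0.5·0.6224 + 0.35·0.3776) ≈ 0.7019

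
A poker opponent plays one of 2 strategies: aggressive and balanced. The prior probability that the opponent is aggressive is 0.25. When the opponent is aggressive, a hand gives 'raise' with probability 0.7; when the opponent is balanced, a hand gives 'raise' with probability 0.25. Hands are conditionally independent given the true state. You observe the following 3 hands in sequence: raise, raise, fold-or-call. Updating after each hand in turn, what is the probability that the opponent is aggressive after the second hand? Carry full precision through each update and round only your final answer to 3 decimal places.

0.723

After 'raise': P(aggressive) = 0.7·0.2500 / (0.7·0.2500 + 0.25·0.7500) ≈ 0.4828
After 'raise': P(aggressive) = 0.7·0.4828 / (0.7·0.4828 + 0.25·0.5172) ≈ 0.7232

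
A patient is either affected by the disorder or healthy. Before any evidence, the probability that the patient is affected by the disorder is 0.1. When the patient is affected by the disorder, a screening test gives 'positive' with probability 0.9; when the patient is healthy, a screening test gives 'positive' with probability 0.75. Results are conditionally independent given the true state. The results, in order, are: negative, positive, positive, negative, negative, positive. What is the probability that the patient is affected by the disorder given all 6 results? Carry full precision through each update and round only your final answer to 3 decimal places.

After 'negative': P(affected) = 0.1·0.1000 / (0.1·0.1000 + 0.25·0.9000) ≈ 0.0426
After 'positive': P(affected) = 0.9·0.0426 / (0.9·0.0426 + 0.75·0.9574) ≈ 0.0506
After 'positive': P(affected) = 0.9·0.0506 / (0.9·0.0506 + 0.75·0.9494) ≈ 0.0602
After 'negative': P(affected) = 0.1·0.0602 / (0.1·0.0602 + 0.25·0.9398) ≈ 0.0250
After 'negative': P(affected) = 0.1·0.0250 / (0.1·0.0250 + 0.25·0.9750) ≈ 0.0101
After 'positive': P(affected) = 0.9·0.0101 / (0.9·0.0101 + 0.75·0.9899) ≈ 0.0121

0.012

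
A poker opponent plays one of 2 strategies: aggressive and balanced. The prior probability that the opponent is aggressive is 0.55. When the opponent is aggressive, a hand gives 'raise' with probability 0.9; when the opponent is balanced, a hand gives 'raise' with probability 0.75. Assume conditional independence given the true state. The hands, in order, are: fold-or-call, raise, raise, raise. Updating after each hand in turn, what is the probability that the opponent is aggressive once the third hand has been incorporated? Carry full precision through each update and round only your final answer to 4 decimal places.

Apply Bayes' rule sequentially, carrying P(aggressive) forward.
After 'fold-or-call': P(aggressive) = 0.1·0.5500 / (0.1·0.5500 + 0.25·0.4500) ≈ 0.3284
After 'raise': P(aggressive) = 0.9·0.3284 / (0.9·0.3284 + 0.75·0.6716) ≈ 0.3697
After 'raise': P(aggressive) = 0.9·0.3697 / (0.9·0.3697 + 0.75·0.6303) ≈ 0.4131

0.4131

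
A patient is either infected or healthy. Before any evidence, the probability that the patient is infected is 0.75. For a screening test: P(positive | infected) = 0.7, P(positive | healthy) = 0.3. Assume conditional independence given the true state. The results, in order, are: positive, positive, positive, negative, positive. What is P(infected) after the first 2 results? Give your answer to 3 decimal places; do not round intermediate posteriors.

Apply Bayes' rule sequentially, carrying P(infected) forward.
After 'positive': P(infected) = 0.7·0.7500 / (0.7·0.7500 + 0.3·0.2500) ≈ 0.8750
After 'positive': P(infected) = 0.7·0.8750 / (0.7·0.8750 + 0.3·0.1250) ≈ 0.9423

0.942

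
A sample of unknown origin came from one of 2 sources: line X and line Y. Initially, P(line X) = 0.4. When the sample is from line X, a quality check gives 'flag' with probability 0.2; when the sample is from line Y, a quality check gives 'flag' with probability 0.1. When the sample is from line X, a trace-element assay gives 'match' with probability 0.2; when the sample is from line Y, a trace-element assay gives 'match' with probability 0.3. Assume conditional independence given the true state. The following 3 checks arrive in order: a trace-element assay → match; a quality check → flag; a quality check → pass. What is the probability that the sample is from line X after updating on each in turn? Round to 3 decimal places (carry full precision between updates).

Apply Bayes' rule sequentially, carrying P(line X) forward.
After a trace-element assay='match': P(line X) = 0.2·0.4000 / (0.2·0.4000 + 0.3·0.6000) ≈ 0.3077
After a quality check='flag': P(line X) = 0.2·0.3077 / (0.2·0.3077 + 0.1·0.6923) ≈ 0.4706
After a quality check='pass': P(line X) = 0.8·0.4706 / (0.8·0.4706 + 0.9·0.5294) ≈ 0.4414

0.441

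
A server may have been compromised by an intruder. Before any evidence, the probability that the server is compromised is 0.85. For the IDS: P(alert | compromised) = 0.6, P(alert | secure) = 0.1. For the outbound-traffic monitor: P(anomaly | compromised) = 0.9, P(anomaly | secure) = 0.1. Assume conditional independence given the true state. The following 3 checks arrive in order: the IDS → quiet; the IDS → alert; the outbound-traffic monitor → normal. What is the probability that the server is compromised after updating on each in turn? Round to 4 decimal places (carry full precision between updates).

After the IDS='quiet': P(compromised) = 0.4·0.8500 / (0.4·0.8500 + 0.9·0.1500) ≈ 0.7158
After the IDS='alert': P(compromised) = 0.6·0.7158 / (0.6·0.7158 + 0.1·0.2842) ≈ 0.9379
After the outbound-traffic monitor='normal': P(compromised) = 0.1·0.9379 / (0.1·0.9379 + 0.9·0.0621) ≈ 0.6267

0.6267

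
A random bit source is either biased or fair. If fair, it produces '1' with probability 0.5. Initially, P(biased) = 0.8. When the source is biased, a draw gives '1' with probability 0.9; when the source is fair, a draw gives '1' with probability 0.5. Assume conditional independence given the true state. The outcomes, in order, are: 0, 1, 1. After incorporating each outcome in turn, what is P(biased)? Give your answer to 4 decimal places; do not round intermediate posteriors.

Apply Bayes' rule sequentially, carrying P(biased) forward.
After '0': P(biased) = 0.1·0.8000 / (0.1·0.8000 + 0.5·0.2000) ≈ 0.4444
After '1': P(biased) = 0.9·0.4444 / (0.9·0.4444 + 0.5·0.5556) ≈ 0.5902
After '1': P(biased) = 0.9·0.5902 / (0.9·0.5902 + 0.5·0.4098) ≈ 0.7216

0.7216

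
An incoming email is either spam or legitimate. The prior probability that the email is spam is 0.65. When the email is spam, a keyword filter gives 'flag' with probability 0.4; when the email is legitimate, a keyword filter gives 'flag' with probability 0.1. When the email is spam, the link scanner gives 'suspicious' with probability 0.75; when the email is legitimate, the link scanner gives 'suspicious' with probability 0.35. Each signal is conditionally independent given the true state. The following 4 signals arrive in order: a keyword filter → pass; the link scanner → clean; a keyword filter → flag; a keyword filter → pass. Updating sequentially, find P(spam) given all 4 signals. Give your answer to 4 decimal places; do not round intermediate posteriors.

After a keyword filter='pass': P(spam) = 0.6·0.6500 / (0.6·0.6500 + 0.9·0.3500) ≈ 0.5532
After the link scanner='clean': P(spam) = 0.25·0.5532 / (0.25·0.5532 + 0.65·0.4468) ≈ 0.3226
After a keyword filter='flag': P(spam) = 0.4·0.3226 / (0.4·0.3226 + 0.1·0.6774) ≈ 0.6557
After a keyword filter='pass': P(spam) = 0.6·0.6557 / (0.6·0.6557 + 0.9·0.3443) ≈ 0.5594

0.5594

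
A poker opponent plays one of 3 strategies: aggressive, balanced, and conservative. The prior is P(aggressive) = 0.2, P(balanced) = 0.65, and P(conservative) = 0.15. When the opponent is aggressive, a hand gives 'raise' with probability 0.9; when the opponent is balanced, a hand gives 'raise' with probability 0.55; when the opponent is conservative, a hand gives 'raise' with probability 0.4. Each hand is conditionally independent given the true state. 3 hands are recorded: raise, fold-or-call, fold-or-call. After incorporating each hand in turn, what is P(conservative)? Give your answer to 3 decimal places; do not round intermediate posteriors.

After 'raise': normaliser = 0.9·0.2000 + 0.55·0.6500 + 0.4·0.1500; P(aggressive) ≈ 0.3013, P(balanced) ≈ 0.5983, P(conservative) ≈ 0.1004
After 'fold-or-call': normaliser = 0.1·0.3013 + 0.45·0.5983 + 0.6·0.1004; P(aggressive) ≈ 0.0838, P(balanced) ≈ 0.7487, P(conservative) ≈ 0.1675
After 'fold-or-call': normaliser = 0.1·0.0838 + 0.45·0.7487 + 0.6·0.1675; P(aggressive) ≈ 0.0188, P(balanced) ≈ 0.7557, P(conservative) ≈ 0.2255

0.225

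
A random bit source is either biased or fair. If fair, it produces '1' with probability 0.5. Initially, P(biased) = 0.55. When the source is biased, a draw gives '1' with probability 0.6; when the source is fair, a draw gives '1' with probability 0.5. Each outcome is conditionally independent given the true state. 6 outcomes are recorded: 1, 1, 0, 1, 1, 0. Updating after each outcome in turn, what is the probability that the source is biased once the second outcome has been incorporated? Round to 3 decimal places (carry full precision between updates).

0.638

Apply Bayes' rule sequentially, carrying P(biased) forward.
After '1': P(biased) = 0.6·0.5500 / (0.6·0.5500 + 0.5·0.4500) ≈ 0.5946
After '1': P(biased) = 0.6·0.5946 / (0.6·0.5946 + 0.5·0.4054) ≈ 0.6377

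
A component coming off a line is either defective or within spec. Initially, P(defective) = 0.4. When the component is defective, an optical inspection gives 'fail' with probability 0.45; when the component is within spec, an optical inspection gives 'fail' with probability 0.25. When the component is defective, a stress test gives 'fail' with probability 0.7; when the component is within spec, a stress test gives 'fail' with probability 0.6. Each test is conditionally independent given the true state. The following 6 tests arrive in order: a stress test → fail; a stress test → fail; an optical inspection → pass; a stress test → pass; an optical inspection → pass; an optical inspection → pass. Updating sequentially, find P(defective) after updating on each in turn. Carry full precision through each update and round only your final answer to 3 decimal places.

After a stress test='fail': P(defective) = 0.7·0.4000 / (0.7·0.4000 + 0.6·0.6000) ≈ 0.4375
After a stress test='fail': P(defective) = 0.7·0.4375 / (0.7·0.4375 + 0.6·0.5625) ≈ 0.4757
After an optical inspection='pass': P(defective) = 0.55·0.4757 / (0.55·0.4757 + 0.75·0.5243) ≈ 0.3996
After a stress test='pass': P(defective) = 0.3·0.3996 / (0.3·0.3996 + 0.4·0.6004) ≈ 0.3329
After an optical inspection='pass': P(defective) = 0.55·0.3329 / (0.55·0.3329 + 0.75·0.6671) ≈ 0.2679
After an optical inspection='pass': P(defective) = 0.55·0.2679 / (0.55·0.2679 + 0.75·0.7321) ≈ 0.2116

0.212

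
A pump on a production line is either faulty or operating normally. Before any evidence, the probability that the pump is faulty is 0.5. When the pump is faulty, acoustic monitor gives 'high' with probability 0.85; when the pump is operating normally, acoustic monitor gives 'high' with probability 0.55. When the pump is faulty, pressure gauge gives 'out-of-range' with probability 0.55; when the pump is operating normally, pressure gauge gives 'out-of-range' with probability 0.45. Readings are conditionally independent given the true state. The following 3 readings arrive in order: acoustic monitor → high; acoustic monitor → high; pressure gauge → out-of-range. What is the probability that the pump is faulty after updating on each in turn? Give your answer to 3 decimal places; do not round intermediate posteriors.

After acoustic monitor='high': P(faulty) = 0.85·0.5000 / (0.85·0.5000 + 0.55·0.5000) ≈ 0.6071
After acoustic monitor='high': P(faulty) = 0.85·0.6071 / (0.85·0.6071 + 0.55·0.3929) ≈ 0.7049
After pressure gauge='out-of-range': P(faulty) = 0.55·0.7049 / (0.55·0.7049 + 0.45·0.2951) ≈ 0.7448

0.745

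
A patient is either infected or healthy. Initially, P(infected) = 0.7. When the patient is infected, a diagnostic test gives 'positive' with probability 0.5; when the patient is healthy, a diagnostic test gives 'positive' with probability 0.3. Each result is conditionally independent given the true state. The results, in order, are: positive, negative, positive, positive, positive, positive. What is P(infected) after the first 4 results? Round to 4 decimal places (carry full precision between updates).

After 'positive': P(infected) = 0.5·0.7000 / (0.5·0.7000 + 0.3·0.3000) ≈ 0.7955
After 'negative': P(infected) = 0.5·0.7955 / (0.5·0.7955 + 0.7·0.2045) ≈ 0.7353
After 'positive': P(infected) = 0.5·0.7353 / (0.5·0.7353 + 0.3·0.2647) ≈ 0.8224
After 'positive': P(infected) = 0.5·0.8224 / (0.5·0.8224 + 0.3·0.1776) ≈ 0.8853

0.8853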